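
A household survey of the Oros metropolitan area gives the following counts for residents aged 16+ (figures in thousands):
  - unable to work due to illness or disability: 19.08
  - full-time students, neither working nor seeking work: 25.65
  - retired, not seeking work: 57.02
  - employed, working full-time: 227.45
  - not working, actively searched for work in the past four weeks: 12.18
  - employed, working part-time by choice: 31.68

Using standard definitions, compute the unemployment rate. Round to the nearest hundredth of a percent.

Unemployment rate ≈ 4.49%.

Employed = 227.45 + 31.68 = 259.13 thousand.
Unemployed = 12.18 thousand.
Labor force = 259.13 + 12.18 = 271.31 thousand.
Unemployment rate = 12.18 / 271.31 = 4.49%.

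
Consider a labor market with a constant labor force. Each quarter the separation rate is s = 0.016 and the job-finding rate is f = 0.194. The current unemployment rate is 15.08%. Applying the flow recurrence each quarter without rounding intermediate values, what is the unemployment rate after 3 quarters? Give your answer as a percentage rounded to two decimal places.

With a fixed labor force, u_{t+1} = u_t + s·(1−u_t) − f·u_t = u_t·(1−s−f) + s.
Here 1−s−f = 0.790 and s = 0.016.
u_1 = 0.150800 × 0.790 + 0.016 = 0.135132.
u_2 = 0.135132 × 0.790 + 0.016 = 0.122754.
u_3 = 0.122754 × 0.790 + 0.016 = 0.112976.

Unemployment rate after three quarters ≈ 11.30%.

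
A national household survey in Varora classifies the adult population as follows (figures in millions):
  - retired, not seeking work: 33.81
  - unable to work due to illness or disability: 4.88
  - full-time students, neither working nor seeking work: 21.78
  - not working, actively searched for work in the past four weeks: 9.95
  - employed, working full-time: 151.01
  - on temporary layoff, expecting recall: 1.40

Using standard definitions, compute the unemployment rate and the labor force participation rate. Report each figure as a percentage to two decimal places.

Employed = 151.01 million.
Unemployed = 9.95 + 1.40 = 11.35 million (jobless and actively searching, or on temporary layoff).
Labor force = 151.01 + 11.35 = 162.36 million.
Not in labor force = 33.81 + 4.88 + 21.78 = 60.47 million (those not working and not actively searching are outside the labor force).
Civilian working-age population = 162.36 + 60.47 = 222.83 million.
Unemployment rate = 11.35 / 162.36 = 6.99%.
Labor force participation rate = 162.36 / 222.83 = 72.86%.

Unemployment rate ≈ 6.99%; labor force participation rate ≈ 72.86%.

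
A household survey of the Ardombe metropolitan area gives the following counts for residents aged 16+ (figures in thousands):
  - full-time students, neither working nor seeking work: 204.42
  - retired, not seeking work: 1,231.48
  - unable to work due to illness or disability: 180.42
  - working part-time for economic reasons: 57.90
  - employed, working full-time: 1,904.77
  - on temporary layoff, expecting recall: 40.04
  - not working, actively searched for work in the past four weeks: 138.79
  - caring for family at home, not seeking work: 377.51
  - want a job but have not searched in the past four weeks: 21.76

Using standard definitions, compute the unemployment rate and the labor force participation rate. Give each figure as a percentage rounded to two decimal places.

Unemployment rate ≈ 8.35%; labor force participation rate ≈ 51.51%.

Employed = 57.90 + 1,904.77 = 1,962.67 thousand (anyone who worked, including part-time for economic reasons, counts as employed).
Unemployed = 40.04 + 138.79 = 178.83 thousand (jobless and actively searching, or on temporary layoff).
Labor force = 1,962.67 + 178.83 = 2,141.50 thousand.
Not in labor force = 204.42 + 1,231.48 + 180.42 + 377.51 + 21.76 = 2,015.59 thousand (those not working and not actively searching are outside the labor force — including those who want a job but have given up searching).
Civilian working-age population = 2,141.50 + 2,015.59 = 4,157.09 thousand.
Unemployment rate = 178.83 / 2,141.50 = 8.35%.
Labor force participation rate = 2,141.50 / 4,157.09 = 51.51%.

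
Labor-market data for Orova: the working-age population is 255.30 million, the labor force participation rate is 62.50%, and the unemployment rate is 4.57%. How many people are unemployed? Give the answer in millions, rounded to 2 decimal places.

About 7.29 million are unemployed.

Labor force = 0.6250 × 255.30 = 159.56 million.
Unemployed = 0.0457 × 159.56 ≈ 7.29 million.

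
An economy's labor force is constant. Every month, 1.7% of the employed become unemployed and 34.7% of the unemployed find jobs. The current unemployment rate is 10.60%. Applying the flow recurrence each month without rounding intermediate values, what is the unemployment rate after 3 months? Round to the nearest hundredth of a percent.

With a fixed labor force, u_{t+1} = u_t + s·(1−u_t) − f·u_t = u_t·(1−s−f) + s.
Here 1−s−f = 0.636 and s = 0.017.
u_1 = 0.106000 × 0.636 + 0.017 = 0.084416.
u_2 = 0.084416 × 0.636 + 0.017 = 0.070689.
u_3 = 0.070689 × 0.636 + 0.017 = 0.061958.

Unemployment rate after three months ≈ 6.20%.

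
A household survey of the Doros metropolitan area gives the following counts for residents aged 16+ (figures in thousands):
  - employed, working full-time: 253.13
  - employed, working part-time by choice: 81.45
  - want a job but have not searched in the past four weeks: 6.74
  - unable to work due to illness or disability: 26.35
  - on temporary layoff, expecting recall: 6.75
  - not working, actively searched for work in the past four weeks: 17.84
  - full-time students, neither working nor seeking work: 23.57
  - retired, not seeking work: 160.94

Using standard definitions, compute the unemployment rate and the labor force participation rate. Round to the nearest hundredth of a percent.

Employed = 253.13 + 81.45 = 334.58 thousand.
Unemployed = 6.75 + 17.84 = 24.59 thousand (jobless and actively searching, or on temporary layoff).
Labor force = 334.58 + 24.59 = 359.17 thousand.
Not in labor force = 6.74 + 26.35 + 23.57 + 160.94 = 217.60 thousand (those not working and not actively searching are outside the labor force — including those who want a job but have given up searching).
Civilian working-age population = 359.17 + 217.60 = 576.77 thousand.
Unemployment rate = 24.59 / 359.17 = 6.85%.
Labor force participation rate = 359.17 / 576.77 = 62.27%.

Unemployment rate ≈ 6.85%; labor force participation rate ≈ 62.27%.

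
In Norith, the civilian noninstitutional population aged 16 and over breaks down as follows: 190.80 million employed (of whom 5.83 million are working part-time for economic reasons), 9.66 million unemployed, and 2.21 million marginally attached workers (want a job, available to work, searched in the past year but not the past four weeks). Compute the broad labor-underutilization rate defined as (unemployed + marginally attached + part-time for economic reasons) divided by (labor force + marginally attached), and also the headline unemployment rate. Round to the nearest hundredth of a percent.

Broad underutilization rate ≈ 8.73%; headline unemployment rate ≈ 4.82%.

Labor force = 190.80 + 9.66 = 200.46 million.
Numerator = 9.66 + 2.21 + 5.83 = 17.70 million.
Denominator = 200.46 + 2.21 = 202.67 million.
Broad rate = 17.70 / 202.67 = 8.73%.
Headline unemployment rate = 9.66 / 200.46 = 4.82%.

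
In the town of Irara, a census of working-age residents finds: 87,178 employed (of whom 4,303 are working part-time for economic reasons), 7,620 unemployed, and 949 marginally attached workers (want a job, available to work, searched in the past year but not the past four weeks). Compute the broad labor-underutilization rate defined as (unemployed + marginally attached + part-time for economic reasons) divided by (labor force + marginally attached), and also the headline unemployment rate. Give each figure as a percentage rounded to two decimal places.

Labor force = 87,178 + 7,620 = 94,798.
Numerator = 7,620 + 949 + 4,303 = 12,872.
Denominator = 94,798 + 949 = 95,747.
Broad rate = 12,872 / 95,747 = 13.44%.
Headline unemployment rate = 7,620 / 94,798 = 8.04%.

Broad underutilization rate ≈ 13.44%; headline unemployment rate ≈ 8.04%.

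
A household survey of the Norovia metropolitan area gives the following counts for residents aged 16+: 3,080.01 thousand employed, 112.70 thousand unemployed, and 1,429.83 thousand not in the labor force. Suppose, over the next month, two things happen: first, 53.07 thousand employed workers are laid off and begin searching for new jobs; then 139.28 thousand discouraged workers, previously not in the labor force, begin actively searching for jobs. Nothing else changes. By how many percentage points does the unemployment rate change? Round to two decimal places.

Initially, labor force = 3,080.01 + 112.70 = 3,192.71 thousand, so u = 112.70/3,192.71 = 3.53%.
After the first change, employed falls and unemployed rises by 53.07; labor force unchanged → E = 3,026.94, U = 165.77, labor force = 3,192.71 thousand.
After the second change, unemployed and labor force both rise by 139.28 → E = 3,026.94, U = 305.05, labor force = 3,331.99 thousand.
New unemployment rate = 305.05 / 3,331.99 = 9.16%.
Change = 9.16% − 3.53% = +5.63 percentage points.

The unemployment rate changes by +5.63 percentage points.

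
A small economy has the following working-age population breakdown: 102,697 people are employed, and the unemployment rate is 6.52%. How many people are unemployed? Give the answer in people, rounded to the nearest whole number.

Let U be the number unemployed. The labor force is E + U, and U/(E+U) = 0.0652.
So U = 0.0652 × 102,697 / (1 − 0.0652) = 6695.84 / 0.9348 ≈ 7,163.

About 7,163 are unemployed.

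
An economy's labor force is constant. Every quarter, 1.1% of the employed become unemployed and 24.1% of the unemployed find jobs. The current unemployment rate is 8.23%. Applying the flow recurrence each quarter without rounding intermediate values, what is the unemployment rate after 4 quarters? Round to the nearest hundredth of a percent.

With a fixed labor force, u_{t+1} = u_t + s·(1−u_t) − f·u_t = u_t·(1−s−f) + s.
Here 1−s−f = 0.748 and s = 0.011.
u_1 = 0.082300 × 0.748 + 0.011 = 0.072560.
u_2 = 0.072560 × 0.748 + 0.011 = 0.065275.
u_3 = 0.065275 × 0.748 + 0.011 = 0.059826.
u_4 = 0.059826 × 0.748 + 0.011 = 0.055750.

Unemployment rate after four quarters ≈ 5.57%.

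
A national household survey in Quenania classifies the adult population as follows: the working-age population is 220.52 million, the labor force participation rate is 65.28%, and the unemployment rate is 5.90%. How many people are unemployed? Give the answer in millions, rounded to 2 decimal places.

Labor force = 0.6528 × 220.52 = 143.96 million.
Unemployed = 0.0590 × 143.96 ≈ 8.49 million.

About 8.49 million are unemployed.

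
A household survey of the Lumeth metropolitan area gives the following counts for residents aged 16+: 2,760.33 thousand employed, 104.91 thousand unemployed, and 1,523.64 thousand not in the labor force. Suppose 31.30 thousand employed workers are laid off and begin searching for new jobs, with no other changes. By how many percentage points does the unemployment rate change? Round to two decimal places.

The unemployment rate changes by +1.09 percentage points.

Initially, labor force = 2,760.33 + 104.91 = 2,865.24 thousand, so u = 104.91/2,865.24 = 3.66%.
After the change, employed falls and unemployed rises by 31.30; labor force unchanged → E = 2,729.03, U = 136.21, labor force = 2,865.24 thousand.
New unemployment rate = 136.21 / 2,865.24 = 4.75%.
Change = 4.75% − 3.66% = +1.09 percentage points.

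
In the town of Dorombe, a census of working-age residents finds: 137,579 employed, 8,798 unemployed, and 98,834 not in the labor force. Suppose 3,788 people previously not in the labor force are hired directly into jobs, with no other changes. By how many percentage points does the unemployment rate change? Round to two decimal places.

Initially, labor force = 137,579 + 8,798 = 146,377, so u = 8,798/146,377 = 6.01%.
After the change, employed and labor force both rise by 3,788; unemployed unchanged → E = 141,367, U = 8,798, labor force = 150,165.
New unemployment rate = 8,798 / 150,165 = 5.86%.
Change = 5.86% − 6.01% = −0.15 percentage points.

The unemployment rate changes by −0.15 percentage points.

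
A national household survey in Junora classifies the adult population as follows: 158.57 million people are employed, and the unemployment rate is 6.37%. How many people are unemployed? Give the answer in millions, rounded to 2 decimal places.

Let U be the number unemployed. The labor force is E + U, and U/(E+U) = 0.0637.
So U = 0.0637 × 158.57 / (1 − 0.0637) = 10.1009 / 0.9363 ≈ 10.79 million.

About 10.79 million are unemployed.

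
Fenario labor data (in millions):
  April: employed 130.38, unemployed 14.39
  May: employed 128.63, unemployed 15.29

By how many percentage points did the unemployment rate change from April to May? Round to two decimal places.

The unemployment rate changed by +0.68 percentage points.

April: labor force = 130.38 + 14.39 = 144.77; u = 14.39/144.77 = 9.94%.
May: labor force = 128.63 + 15.29 = 143.92; u = 15.29/143.92 = 10.62%.
Change = 10.62% − 9.94% = +0.68 pp.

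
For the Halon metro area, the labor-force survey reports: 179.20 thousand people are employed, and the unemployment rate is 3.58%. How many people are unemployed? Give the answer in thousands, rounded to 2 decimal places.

Let U be the number unemployed. The labor force is E + U, and U/(E+U) = 0.0358.
So U = 0.0358 × 179.20 / (1 − 0.0358) = 6.4154 / 0.9642 ≈ 6.65 thousand.

About 6.65 thousand are unemployed.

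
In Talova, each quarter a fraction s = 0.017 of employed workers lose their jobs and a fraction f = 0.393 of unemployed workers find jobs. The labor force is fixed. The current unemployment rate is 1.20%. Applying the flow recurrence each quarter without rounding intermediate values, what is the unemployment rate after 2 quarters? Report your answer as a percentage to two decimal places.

With a fixed labor force, u_{t+1} = u_t + s·(1−u_t) − f·u_t = u_t·(1−s−f) + s.
Here 1−s−f = 0.590 and s = 0.017.
u_1 = 0.012000 × 0.590 + 0.017 = 0.024080.
u_2 = 0.024080 × 0.590 + 0.017 = 0.031207.

Unemployment rate after two quarters ≈ 3.12%.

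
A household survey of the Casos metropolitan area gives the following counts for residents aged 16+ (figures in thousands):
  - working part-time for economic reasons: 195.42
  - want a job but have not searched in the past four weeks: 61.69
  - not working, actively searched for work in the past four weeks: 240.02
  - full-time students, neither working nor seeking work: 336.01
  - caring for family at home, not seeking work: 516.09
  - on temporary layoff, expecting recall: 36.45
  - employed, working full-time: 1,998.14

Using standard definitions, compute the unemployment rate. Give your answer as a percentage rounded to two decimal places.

Unemployment rate ≈ 11.19%.

Employed = 195.42 + 1,998.14 = 2,193.56 thousand (anyone who worked, including part-time for economic reasons, counts as employed).
Unemployed = 240.02 + 36.45 = 276.47 thousand (jobless and actively searching, or on temporary layoff).
Labor force = 2,193.56 + 276.47 = 2,470.03 thousand.
Unemployment rate = 276.47 / 2,470.03 = 11.19%.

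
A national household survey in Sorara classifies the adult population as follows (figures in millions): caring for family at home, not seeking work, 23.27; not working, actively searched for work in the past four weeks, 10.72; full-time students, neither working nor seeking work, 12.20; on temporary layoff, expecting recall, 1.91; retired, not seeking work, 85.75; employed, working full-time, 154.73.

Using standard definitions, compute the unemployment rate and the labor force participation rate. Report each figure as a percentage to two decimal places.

Unemployment rate ≈ 7.55%; labor force participation rate ≈ 57.99%.

Employed = 154.73 million.
Unemployed = 10.72 + 1.91 = 12.63 million (jobless and actively searching, or on temporary layoff).
Labor force = 154.73 + 12.63 = 167.36 million.
Not in labor force = 23.27 + 12.20 + 85.75 = 121.22 million (those not working and not actively searching are outside the labor force).
Civilian working-age population = 167.36 + 121.22 = 288.58 million.
Unemployment rate = 12.63 / 167.36 = 7.55%.
Labor force participation rate = 167.36 / 288.58 = 57.99%.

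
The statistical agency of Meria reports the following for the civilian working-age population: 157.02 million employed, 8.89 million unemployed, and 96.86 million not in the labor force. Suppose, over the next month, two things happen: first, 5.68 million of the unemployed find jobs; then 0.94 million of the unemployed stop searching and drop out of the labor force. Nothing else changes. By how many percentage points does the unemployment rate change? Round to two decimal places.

Initially, labor force = 157.02 + 8.89 = 165.91 million, so u = 8.89/165.91 = 5.36%.
After the first change, unemployed falls and employed rises by 5.68; labor force unchanged → E = 162.70, U = 3.21, labor force = 165.91 million.
After the second change, unemployed and labor force both fall by 0.94 → E = 162.70, U = 2.27, labor force = 164.97 million.
New unemployment rate = 2.27 / 164.97 = 1.38%.
Change = 1.38% − 5.36% = −3.98 percentage points.

The unemployment rate changes by −3.98 percentage points.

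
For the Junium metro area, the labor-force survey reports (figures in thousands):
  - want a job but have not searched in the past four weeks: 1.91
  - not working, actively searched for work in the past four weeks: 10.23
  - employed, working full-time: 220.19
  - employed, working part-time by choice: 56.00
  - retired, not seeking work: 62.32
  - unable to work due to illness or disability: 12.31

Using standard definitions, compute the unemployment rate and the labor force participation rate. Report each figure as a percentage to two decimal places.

Employed = 220.19 + 56.00 = 276.19 thousand.
Unemployed = 10.23 thousand.
Labor force = 276.19 + 10.23 = 286.42 thousand.
Not in labor force = 1.91 + 62.32 + 12.31 = 76.54 thousand (those not working and not actively searching are outside the labor force — including those who want a job but have given up searching).
Civilian working-age population = 286.42 + 76.54 = 362.96 thousand.
Unemployment rate = 10.23 / 286.42 = 3.57%.
Labor force participation rate = 286.42 / 362.96 = 78.91%.

Unemployment rate ≈ 3.57%; labor force participation rate ≈ 78.91%.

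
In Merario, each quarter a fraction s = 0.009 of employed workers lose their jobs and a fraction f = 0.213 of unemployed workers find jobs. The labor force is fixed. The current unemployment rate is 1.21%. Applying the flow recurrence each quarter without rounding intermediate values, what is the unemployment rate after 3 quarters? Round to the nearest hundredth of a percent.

With a fixed labor force, u_{t+1} = u_t + s·(1−u_t) − f·u_t = u_t·(1−s−f) + s.
Here 1−s−f = 0.778 and s = 0.009.
u_1 = 0.012100 × 0.778 + 0.009 = 0.018414.
u_2 = 0.018414 × 0.778 + 0.009 = 0.023326.
u_3 = 0.023326 × 0.778 + 0.009 = 0.027148.

Unemployment rate after three quarters ≈ 2.71%.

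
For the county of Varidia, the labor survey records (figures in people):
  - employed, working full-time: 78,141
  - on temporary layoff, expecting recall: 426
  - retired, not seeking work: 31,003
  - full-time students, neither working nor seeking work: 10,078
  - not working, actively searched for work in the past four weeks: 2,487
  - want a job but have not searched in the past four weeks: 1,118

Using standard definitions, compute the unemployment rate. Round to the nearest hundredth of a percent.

Unemployment rate ≈ 3.59%.

Employed = 78,141.
Unemployed = 426 + 2,487 = 2,913 (jobless and actively searching, or on temporary layoff).
Labor force = 78,141 + 2,913 = 81,054.
Unemployment rate = 2,913 / 81,054 = 3.59%.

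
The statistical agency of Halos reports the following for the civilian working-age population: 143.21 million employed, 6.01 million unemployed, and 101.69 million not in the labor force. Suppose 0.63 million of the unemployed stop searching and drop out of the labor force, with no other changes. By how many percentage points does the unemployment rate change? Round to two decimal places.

The unemployment rate changes by −0.41 percentage points.

Initially, labor force = 143.21 + 6.01 = 149.22 million, so u = 6.01/149.22 = 4.03%.
After the change, unemployed and labor force both fall by 0.63 → E = 143.21, U = 5.38, labor force = 148.59 million.
New unemployment rate = 5.38 / 148.59 = 3.62%.
Change = 3.62% − 4.03% = −0.41 percentage points.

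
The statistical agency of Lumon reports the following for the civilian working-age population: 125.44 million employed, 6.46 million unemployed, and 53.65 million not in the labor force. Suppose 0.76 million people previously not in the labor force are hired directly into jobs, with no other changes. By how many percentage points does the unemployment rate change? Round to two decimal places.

The unemployment rate changes by −0.03 percentage points.

Initially, labor force = 125.44 + 6.46 = 131.90 million, so u = 6.46/131.90 = 4.90%.
After the change, employed and labor force both rise by 0.76; unemployed unchanged → E = 126.20, U = 6.46, labor force = 132.66 million.
New unemployment rate = 6.46 / 132.66 = 4.87%.
Change = 4.87% − 4.90% = −0.03 percentage points.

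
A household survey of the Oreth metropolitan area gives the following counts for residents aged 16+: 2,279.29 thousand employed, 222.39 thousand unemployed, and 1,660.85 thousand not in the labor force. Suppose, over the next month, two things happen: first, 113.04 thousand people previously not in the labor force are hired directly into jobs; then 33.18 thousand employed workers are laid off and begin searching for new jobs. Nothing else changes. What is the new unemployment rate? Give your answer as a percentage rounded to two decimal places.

Initially, labor force = 2,279.29 + 222.39 = 2,501.68 thousand, so u = 222.39/2,501.68 = 8.89%.
After the first change, employed and labor force both rise by 113.04; unemployed unchanged → E = 2,392.33, U = 222.39, labor force = 2,614.72 thousand.
After the second change, employed falls and unemployed rises by 33.18; labor force unchanged → E = 2,359.15, U = 255.57, labor force = 2,614.72 thousand.
New unemployment rate = 255.57 / 2,614.72 = 9.77%.

New unemployment rate ≈ 9.77%.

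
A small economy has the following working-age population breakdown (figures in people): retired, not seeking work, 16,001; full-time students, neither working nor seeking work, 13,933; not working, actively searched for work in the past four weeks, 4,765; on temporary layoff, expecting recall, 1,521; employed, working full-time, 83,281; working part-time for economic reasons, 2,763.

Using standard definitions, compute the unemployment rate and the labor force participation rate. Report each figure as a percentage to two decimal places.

Employed = 83,281 + 2,763 = 86,044 (anyone who worked, including part-time for economic reasons, counts as employed).
Unemployed = 4,765 + 1,521 = 6,286 (jobless and actively searching, or on temporary layoff).
Labor force = 86,044 + 6,286 = 92,330.
Not in labor force = 16,001 + 13,933 = 29,934 (those not working and not actively searching are outside the labor force).
Civilian working-age population = 92,330 + 29,934 = 122,264.
Unemployment rate = 6,286 / 92,330 = 6.81%.
Labor force participation rate = 92,330 / 122,264 = 75.52%.

Unemployment rate ≈ 6.81%; labor force participation rate ≈ 75.52%.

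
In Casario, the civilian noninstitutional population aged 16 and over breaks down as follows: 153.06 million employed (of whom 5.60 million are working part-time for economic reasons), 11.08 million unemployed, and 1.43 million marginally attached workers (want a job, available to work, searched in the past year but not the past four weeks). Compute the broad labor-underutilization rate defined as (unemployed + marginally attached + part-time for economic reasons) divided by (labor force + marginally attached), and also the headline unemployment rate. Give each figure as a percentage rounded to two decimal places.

Broad underutilization rate ≈ 10.94%; headline unemployment rate ≈ 6.75%.

Labor force = 153.06 + 11.08 = 164.14 million.
Numerator = 11.08 + 1.43 + 5.60 = 18.11 million.
Denominator = 164.14 + 1.43 = 165.57 million.
Broad rate = 18.11 / 165.57 = 10.94%.
Headline unemployment rate = 11.08 / 164.14 = 6.75%.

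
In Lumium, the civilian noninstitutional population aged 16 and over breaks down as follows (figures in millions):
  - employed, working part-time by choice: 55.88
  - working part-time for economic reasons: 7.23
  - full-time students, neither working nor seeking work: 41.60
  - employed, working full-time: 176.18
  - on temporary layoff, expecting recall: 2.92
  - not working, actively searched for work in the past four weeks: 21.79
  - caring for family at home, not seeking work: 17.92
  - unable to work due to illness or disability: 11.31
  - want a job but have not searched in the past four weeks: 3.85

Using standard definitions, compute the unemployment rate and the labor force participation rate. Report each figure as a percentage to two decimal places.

Employed = 55.88 + 7.23 + 176.18 = 239.29 million (anyone who worked, including part-time for economic reasons, counts as employed).
Unemployed = 2.92 + 21.79 = 24.71 million (jobless and actively searching, or on temporary layoff).
Labor force = 239.29 + 24.71 = 264.00 million.
Not in labor force = 41.60 + 17.92 + 11.31 + 3.85 = 74.68 million (those not working and not actively searching are outside the labor force — including those who want a job but have given up searching).
Civilian working-age population = 264.00 + 74.68 = 338.68 million.
Unemployment rate = 24.71 / 264.00 = 9.36%.
Labor force participation rate = 264.00 / 338.68 = 77.95%.

Unemployment rate ≈ 9.36%; labor force participation rate ≈ 77.95%.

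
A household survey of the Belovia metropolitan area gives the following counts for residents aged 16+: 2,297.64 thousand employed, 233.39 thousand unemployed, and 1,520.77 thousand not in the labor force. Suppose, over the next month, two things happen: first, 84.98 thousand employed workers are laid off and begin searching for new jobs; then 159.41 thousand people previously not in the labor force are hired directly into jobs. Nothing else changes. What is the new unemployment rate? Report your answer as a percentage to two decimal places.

New unemployment rate ≈ 11.83%.

Initially, labor force = 2,297.64 + 233.39 = 2,531.03 thousand, so u = 233.39/2,531.03 = 9.22%.
After the first change, employed falls and unemployed rises by 84.98; labor force unchanged → E = 2,212.66, U = 318.37, labor force = 2,531.03 thousand.
After the second change, employed and labor force both rise by 159.41; unemployed unchanged → E = 2,372.07, U = 318.37, labor force = 2,690.44 thousand.
New unemployment rate = 318.37 / 2,690.44 = 11.83%.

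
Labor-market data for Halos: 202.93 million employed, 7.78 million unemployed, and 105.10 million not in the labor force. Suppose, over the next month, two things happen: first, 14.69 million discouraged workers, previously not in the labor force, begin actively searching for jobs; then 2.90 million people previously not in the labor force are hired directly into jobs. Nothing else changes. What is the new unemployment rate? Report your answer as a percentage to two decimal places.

Initially, labor force = 202.93 + 7.78 = 210.71 million, so u = 7.78/210.71 = 3.69%.
After the first change, unemployed and labor force both rise by 14.69 → E = 202.93, U = 22.47, labor force = 225.40 million.
After the second change, employed and labor force both rise by 2.90; unemployed unchanged → E = 205.83, U = 22.47, labor force = 228.30 million.
New unemployment rate = 22.47 / 228.30 = 9.84%.

New unemployment rate ≈ 9.84%.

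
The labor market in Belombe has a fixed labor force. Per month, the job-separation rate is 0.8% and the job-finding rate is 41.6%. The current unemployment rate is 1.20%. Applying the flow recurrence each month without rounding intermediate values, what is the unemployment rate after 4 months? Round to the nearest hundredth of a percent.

With a fixed labor force, u_{t+1} = u_t + s·(1−u_t) − f·u_t = u_t·(1−s−f) + s.
Here 1−s−f = 0.576 and s = 0.008.
u_1 = 0.012000 × 0.576 + 0.008 = 0.014912.
u_2 = 0.014912 × 0.576 + 0.008 = 0.016589.
u_3 = 0.016589 × 0.576 + 0.008 = 0.017555.
u_4 = 0.017555 × 0.576 + 0.008 = 0.018112.

Unemployment rate after four months ≈ 1.81%.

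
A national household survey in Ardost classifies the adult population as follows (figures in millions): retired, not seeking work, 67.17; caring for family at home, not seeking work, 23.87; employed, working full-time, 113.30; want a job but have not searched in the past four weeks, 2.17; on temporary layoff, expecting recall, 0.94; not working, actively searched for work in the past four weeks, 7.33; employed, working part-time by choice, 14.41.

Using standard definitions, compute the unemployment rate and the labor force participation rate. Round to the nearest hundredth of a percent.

Employed = 113.30 + 14.41 = 127.71 million.
Unemployed = 0.94 + 7.33 = 8.27 million (jobless and actively searching, or on temporary layoff).
Labor force = 127.71 + 8.27 = 135.98 million.
Not in labor force = 67.17 + 23.87 + 2.17 = 93.21 million (those not working and not actively searching are outside the labor force — including those who want a job but have given up searching).
Civilian working-age population = 135.98 + 93.21 = 229.19 million.
Unemployment rate = 8.27 / 135.98 = 6.08%.
Labor force participation rate = 135.98 / 229.19 = 59.33%.

Unemployment rate ≈ 6.08%; labor force participation rate ≈ 59.33%.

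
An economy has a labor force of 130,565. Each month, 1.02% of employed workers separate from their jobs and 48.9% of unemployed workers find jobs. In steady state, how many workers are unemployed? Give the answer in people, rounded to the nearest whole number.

About 2,668 are unemployed in steady state.

Steady-state unemployment rate u* = s/(s+f) = 1.02/(1.02+48.9) = 0.020433.
Unemployed = u* × labor force = 0.020433 × 130,565 ≈ 2,668.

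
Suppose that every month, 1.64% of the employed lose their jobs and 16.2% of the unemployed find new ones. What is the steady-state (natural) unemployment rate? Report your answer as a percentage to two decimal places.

At steady state the flows balance: s·E = f·U, so U/(E+U) = s/(s+f).
u* = 1.64 / (1.64 + 16.2) = 1.64 / 17.84 = 9.19%.

Steady-state unemployment rate ≈ 9.19%.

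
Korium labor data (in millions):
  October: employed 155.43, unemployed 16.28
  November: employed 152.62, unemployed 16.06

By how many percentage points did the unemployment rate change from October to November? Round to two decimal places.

October: labor force = 155.43 + 16.28 = 171.71; u = 16.28/171.71 = 9.48%.
November: labor force = 152.62 + 16.06 = 168.68; u = 16.06/168.68 = 9.52%.
Change = 9.52% − 9.48% = +0.04 pp.

The unemployment rate changed by +0.04 percentage points.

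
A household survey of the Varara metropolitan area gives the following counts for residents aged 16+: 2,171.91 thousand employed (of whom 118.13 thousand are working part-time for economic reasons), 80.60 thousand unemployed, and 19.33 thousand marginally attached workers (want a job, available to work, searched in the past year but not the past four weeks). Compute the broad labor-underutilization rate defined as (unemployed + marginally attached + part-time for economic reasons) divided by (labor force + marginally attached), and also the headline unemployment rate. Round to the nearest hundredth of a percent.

Labor force = 2,171.91 + 80.60 = 2,252.51 thousand.
Numerator = 80.60 + 19.33 + 118.13 = 218.06 thousand.
Denominator = 2,252.51 + 19.33 = 2,271.84 thousand.
Broad rate = 218.06 / 2,271.84 = 9.60%.
Headline unemployment rate = 80.60 / 2,252.51 = 3.58%.

Broad underutilization rate ≈ 9.60%; headline unemployment rate ≈ 3.58%.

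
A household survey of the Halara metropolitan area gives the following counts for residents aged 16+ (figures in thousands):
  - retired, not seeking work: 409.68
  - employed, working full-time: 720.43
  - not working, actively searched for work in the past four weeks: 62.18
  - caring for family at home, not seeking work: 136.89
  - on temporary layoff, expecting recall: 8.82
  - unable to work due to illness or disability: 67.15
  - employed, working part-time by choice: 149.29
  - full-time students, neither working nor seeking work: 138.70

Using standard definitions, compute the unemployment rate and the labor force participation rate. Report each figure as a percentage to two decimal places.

Employed = 720.43 + 149.29 = 869.72 thousand.
Unemployed = 62.18 + 8.82 = 71.00 thousand (jobless and actively searching, or on temporary layoff).
Labor force = 869.72 + 71.00 = 940.72 thousand.
Not in labor force = 409.68 + 136.89 + 67.15 + 138.70 = 752.42 thousand (those not working and not actively searching are outside the labor force).
Civilian working-age population = 940.72 + 752.42 = 1,693.14 thousand.
Unemployment rate = 71.00 / 940.72 = 7.55%.
Labor force participation rate = 940.72 / 1,693.14 = 55.56%.

Unemployment rate ≈ 7.55%; labor force participation rate ≈ 55.56%.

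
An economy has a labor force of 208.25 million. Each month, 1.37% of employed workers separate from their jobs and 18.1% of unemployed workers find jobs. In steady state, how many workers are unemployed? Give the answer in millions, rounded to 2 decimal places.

About 14.65 million are unemployed in steady state.

Steady-state unemployment rate u* = s/(s+f) = 1.37/(1.37+18.1) = 0.070365.
Unemployed = u* × labor force = 0.070365 × 208.25 ≈ 14.65 million.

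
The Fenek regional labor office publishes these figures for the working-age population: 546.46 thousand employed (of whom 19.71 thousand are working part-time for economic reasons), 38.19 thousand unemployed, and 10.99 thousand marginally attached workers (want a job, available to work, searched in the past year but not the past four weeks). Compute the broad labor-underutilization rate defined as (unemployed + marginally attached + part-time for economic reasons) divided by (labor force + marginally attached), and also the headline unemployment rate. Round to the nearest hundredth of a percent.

Labor force = 546.46 + 38.19 = 584.65 thousand.
Numerator = 38.19 + 10.99 + 19.71 = 68.89 thousand.
Denominator = 584.65 + 10.99 = 595.64 thousand.
Broad rate = 68.89 / 595.64 = 11.57%.
Headline unemployment rate = 38.19 / 584.65 = 6.53%.

Broad underutilization rate ≈ 11.57%; headline unemployment rate ≈ 6.53%.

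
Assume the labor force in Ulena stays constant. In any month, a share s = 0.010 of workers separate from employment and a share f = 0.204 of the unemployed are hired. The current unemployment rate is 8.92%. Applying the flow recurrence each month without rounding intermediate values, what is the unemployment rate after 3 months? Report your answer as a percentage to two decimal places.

With a fixed labor force, u_{t+1} = u_t + s·(1−u_t) − f·u_t = u_t·(1−s−f) + s.
Here 1−s−f = 0.786 and s = 0.010.
u_1 = 0.089200 × 0.786 + 0.010 = 0.080111.
u_2 = 0.080111 × 0.786 + 0.010 = 0.072967.
u_3 = 0.072967 × 0.786 + 0.010 = 0.067352.

Unemployment rate after three months ≈ 6.74%.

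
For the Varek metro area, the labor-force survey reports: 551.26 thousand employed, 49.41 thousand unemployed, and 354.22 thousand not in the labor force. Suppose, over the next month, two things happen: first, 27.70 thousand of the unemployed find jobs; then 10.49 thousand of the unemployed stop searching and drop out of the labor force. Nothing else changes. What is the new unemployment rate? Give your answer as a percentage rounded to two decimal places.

Initially, labor force = 551.26 + 49.41 = 600.67 thousand, so u = 49.41/600.67 = 8.23%.
After the first change, unemployed falls and employed rises by 27.70; labor force unchanged → E = 578.96, U = 21.71, labor force = 600.67 thousand.
After the second change, unemployed and labor force both fall by 10.49 → E = 578.96, U = 11.22, labor force = 590.18 thousand.
New unemployment rate = 11.22 / 590.18 = 1.90%.

New unemployment rate ≈ 1.90%.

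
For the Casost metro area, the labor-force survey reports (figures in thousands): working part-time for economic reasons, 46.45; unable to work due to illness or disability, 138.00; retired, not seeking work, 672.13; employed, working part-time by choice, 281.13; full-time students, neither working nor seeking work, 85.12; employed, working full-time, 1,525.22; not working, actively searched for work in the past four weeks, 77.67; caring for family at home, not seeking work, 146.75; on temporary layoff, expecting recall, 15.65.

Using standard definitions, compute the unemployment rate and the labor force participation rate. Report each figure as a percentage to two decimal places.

Unemployment rate ≈ 4.80%; labor force participation rate ≈ 65.13%.

Employed = 46.45 + 281.13 + 1,525.22 = 1,852.80 thousand (anyone who worked, including part-time for economic reasons, counts as employed).
Unemployed = 77.67 + 15.65 = 93.32 thousand (jobless and actively searching, or on temporary layoff).
Labor force = 1,852.80 + 93.32 = 1,946.12 thousand.
Not in labor force = 138.00 + 672.13 + 85.12 + 146.75 = 1,042.00 thousand (those not working and not actively searching are outside the labor force).
Civilian working-age population = 1,946.12 + 1,042.00 = 2,988.12 thousand.
Unemployment rate = 93.32 / 1,946.12 = 4.80%.
Labor force participation rate = 1,946.12 / 2,988.12 = 65.13%.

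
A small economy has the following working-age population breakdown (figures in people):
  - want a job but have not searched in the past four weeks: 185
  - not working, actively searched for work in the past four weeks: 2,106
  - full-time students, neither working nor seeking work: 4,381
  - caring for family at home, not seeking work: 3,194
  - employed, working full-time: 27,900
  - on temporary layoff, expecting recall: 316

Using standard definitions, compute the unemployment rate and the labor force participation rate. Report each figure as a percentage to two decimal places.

Unemployment rate ≈ 7.99%; labor force participation rate ≈ 79.62%.

Employed = 27,900.
Unemployed = 2,106 + 316 = 2,422 (jobless and actively searching, or on temporary layoff).
Labor force = 27,900 + 2,422 = 30,322.
Not in labor force = 185 + 4,381 + 3,194 = 7,760 (those not working and not actively searching are outside the labor force — including those who want a job but have given up searching).
Civilian working-age population = 30,322 + 7,760 = 38,082.
Unemployment rate = 2,422 / 30,322 = 7.99%.
Labor force participation rate = 30,322 / 38,082 = 79.62%.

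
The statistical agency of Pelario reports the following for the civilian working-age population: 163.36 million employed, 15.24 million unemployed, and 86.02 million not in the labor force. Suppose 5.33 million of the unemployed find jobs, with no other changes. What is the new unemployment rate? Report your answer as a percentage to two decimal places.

Initially, labor force = 163.36 + 15.24 = 178.60 million, so u = 15.24/178.60 = 8.53%.
After the change, unemployed falls and employed rises by 5.33; labor force unchanged → E = 168.69, U = 9.91, labor force = 178.60 million.
New unemployment rate = 9.91 / 178.60 = 5.55%.

New unemployment rate ≈ 5.55%.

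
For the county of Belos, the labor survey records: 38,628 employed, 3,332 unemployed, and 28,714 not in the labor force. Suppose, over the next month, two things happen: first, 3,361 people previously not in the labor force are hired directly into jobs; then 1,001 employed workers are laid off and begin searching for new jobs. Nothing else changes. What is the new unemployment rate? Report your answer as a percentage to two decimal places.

New unemployment rate ≈ 9.56%.

Initially, labor force = 38,628 + 3,332 = 41,960, so u = 3,332/41,960 = 7.94%.
After the first change, employed and labor force both rise by 3,361; unemployed unchanged → E = 41,989, U = 3,332, labor force = 45,321.
After the second change, employed falls and unemployed rises by 1,001; labor force unchanged → E = 40,988, U = 4,333, labor force = 45,321.
New unemployment rate = 4,333 / 45,321 = 9.56%.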